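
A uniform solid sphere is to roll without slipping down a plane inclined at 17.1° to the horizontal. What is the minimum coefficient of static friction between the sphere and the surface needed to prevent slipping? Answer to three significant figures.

μ_min ≈ 0.0879

Here I = (2/5)MR², so the shape factor k = I/(MR²) = 0.4.
Along the incline Mg sinθ − f = Ma, and torque about the center fR = Iα = kMR²(a/R) gives f = kMa.
These give a = g sinθ/(1+k) and the required friction f = kMg sinθ/(1+k).
With N = Mg cosθ, the no-slip condition f ≤ μN gives μ_min = f/N = k tanθ/(1+k).
μ_min = 0.4 × tan17.1° / 1.4 ≈ 0.0879.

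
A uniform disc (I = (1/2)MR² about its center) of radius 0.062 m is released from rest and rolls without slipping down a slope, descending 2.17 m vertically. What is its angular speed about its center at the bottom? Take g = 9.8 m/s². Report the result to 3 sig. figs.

ω ≈ 85.9 rad/s

With I = (1/2)MR², the ratio k = I/(MR²) is 0.5.
Since it rolls without slipping, ω = v/R and KE = ½Mv² + ½Iω² = ½(1+k)Mv² = (3/4)Mv².
Energy conservation Mgh = ½(1+k)Mv² gives v = √(2gh/(1+k)) = √(2 × 9.8 × 2.17 / 1.5) = 5.325 m/s.
Then ω = v/R = 5.325 / 0.062 ≈ 85.9 rad/s.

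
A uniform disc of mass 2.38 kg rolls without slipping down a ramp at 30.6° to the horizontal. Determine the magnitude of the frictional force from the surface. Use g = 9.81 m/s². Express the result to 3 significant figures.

f ≈ 3.96 N

The moment of inertia is (1/2)MR², giving k ≡ I/(MR²) = 0.5.
Along the incline Mg sinθ − f = Ma, and torque about the center fR = Iα = kMR²(a/R) gives f = kMa.
Combining, a = g sinθ/(1+k) and f = kMa = kMg sinθ/(1+k).
f = 0.5 × 2.38 × 9.81 × sin30.6° / 1.5 ≈ 3.96 N.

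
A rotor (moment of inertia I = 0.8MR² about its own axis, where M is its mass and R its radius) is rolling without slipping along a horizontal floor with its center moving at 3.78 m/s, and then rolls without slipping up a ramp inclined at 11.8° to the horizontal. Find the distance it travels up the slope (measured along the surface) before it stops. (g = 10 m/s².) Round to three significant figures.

With I = 0.8MR², the ratio k = I/(MR²) is 0.8.
The rolling condition ω = v/R makes the rotational term ½I(v/R)² = ½kMv², so KE_total = ½(1+k)Mv² = (9/10)Mv².
Setting this equal to Mgh gives the vertical rise h = (1+k)v₀²/(2g) = 1.8×3.78²/(2×10) = 1.286 m.
Along the incline, d = h/sinθ = 1.286/sin11.8° ≈ 6.29 m.

d ≈ 6.29 m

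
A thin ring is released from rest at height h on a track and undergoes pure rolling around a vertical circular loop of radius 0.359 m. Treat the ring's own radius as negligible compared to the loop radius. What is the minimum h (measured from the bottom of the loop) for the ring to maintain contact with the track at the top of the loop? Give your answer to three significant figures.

Here I = MR², so the shape factor k = I/(MR²) = 1.
At the top of the loop, the minimum-contact condition is Mg = Mv_top²/r, so v_top² = gr.
With ω = v/R, the kinetic energy at speed v is ½(1+k)Mv² = Mv².
Energy conservation from release (height h) to the top (height 2r): Mgh = Mg(2r) + M·gr.
Thus h_min = 2r + (1+k)r/2 = r(2 + 2/2) = 0.359 × 3 ≈ 1.08 m.

h_min ≈ 1.08 m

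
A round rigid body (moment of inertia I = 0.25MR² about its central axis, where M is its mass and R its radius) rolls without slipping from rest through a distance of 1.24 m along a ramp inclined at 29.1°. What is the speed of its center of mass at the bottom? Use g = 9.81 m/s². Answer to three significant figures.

The moment of inertia is 0.25MR², giving k ≡ I/(MR²) = 0.25.
Pure rolling means v = ωR; then KE = ½Mv² + ½I(v/R)² = ½(1+k)Mv² = (5/8)Mv².
The vertical drop is h = L sinθ = 1.24 × sin29.1° = 0.6031 m.
Energy conservation: Mgh = (5/8)Mv², so v = √(2gh/(1+k)) = √(2 × 9.81 × 0.6031 / 1.25) ≈ 3.08 m/s.

v ≈ 3.08 m/s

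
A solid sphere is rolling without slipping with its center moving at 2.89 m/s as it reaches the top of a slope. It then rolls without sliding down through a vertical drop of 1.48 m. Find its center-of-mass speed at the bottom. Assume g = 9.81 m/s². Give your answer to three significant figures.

The moment of inertia is (2/5)MR², giving k ≡ I/(MR²) = 0.4.
Pure rolling means v = ωR; then KE = ½Mv² + ½I(v/R)² = ½(1+k)Mv² = (7/10)Mv².
Energy conservation: (7/10)Mv₀² + Mgh = (7/10)Mv², so v² = v₀² + 2gh/(1+k).
v = √(2.89² + 2×9.81×1.48/1.4) = √29.09 ≈ 5.39 m/s.

v ≈ 5.39 m/s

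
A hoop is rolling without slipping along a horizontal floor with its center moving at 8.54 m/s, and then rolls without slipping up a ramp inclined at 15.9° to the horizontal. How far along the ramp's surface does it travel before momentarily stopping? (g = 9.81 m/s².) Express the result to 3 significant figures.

Here I = MR², so the shape factor k = I/(MR²) = 1.
Since it rolls without slipping, ω = v/R and KE = ½Mv² + ½Iω² = ½(1+k)Mv² = Mv².
Setting this equal to Mgh gives the vertical rise h = (1+k)v₀²/(2g) = 2×8.54²/(2×9.81) = 7.434 m.
The distance along the slope is d = h/sinθ = 7.434/sin15.9° ≈ 27.1 m.

d ≈ 27.1 m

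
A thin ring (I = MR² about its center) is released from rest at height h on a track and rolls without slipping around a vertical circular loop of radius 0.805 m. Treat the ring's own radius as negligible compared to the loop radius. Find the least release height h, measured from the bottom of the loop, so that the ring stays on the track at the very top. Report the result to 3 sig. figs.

h_min ≈ 2.42 m

The moment of inertia is MR², giving k ≡ I/(MR²) = 1.
At the top, contact is just lost when gravity alone supplies the centripetal force: Mg = Mv_top²/r, i.e. v_top² = gr.
With ω = v/R, the kinetic energy at speed v is ½(1+k)Mv² = Mv².
Energy conservation from release (height h) to the top (height 2r): Mgh = Mg(2r) + M·gr.
Thus h_min = 2r + (1+k)r/2 = r(2 + 2/2) = 0.805 × 3 ≈ 2.42 m.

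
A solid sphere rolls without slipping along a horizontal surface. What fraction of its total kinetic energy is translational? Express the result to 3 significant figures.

The moment of inertia is (2/5)MR², giving k ≡ I/(MR²) = 0.4.
With ω = v/R, KE_trans = ½Mv² and KE_rot = ½Iω² = ½kMv², so KE_total = ½(1+k)Mv².
The translational fraction is therefore 1/(1+k) = 1/1.4 ≈ 0.714.

fraction ≈ 0.714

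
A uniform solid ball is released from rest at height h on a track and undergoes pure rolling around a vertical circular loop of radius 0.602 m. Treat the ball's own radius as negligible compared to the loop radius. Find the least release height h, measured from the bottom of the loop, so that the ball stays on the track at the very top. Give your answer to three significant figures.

The moment of inertia is (2/5)MR², giving k ≡ I/(MR²) = 0.4.
At the top, contact is just lost when gravity alone supplies the centripetal force: Mg = Mv_top²/r, i.e. v_top² = gr.
With ω = v/R, the kinetic energy at speed v is ½(1+k)Mv² = (7/10)Mv².
Energy conservation from release (height h) to the top (height 2r): Mgh = Mg(2r) + (7/10)M·gr.
Thus h_min = 2r + (1+k)r/2 = r(2 + 1.4/2) = 0.602 × 2.7 ≈ 1.63 m.

h_min ≈ 1.63 m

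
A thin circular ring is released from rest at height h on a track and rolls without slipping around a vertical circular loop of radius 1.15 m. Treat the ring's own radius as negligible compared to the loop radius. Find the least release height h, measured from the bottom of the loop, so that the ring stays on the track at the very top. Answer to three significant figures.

h_min ≈ 3.45 m

The moment of inertia is MR², giving k ≡ I/(MR²) = 1.
At the top of the loop, the minimum-contact condition is Mg = Mv_top²/r, so v_top² = gr.
With ω = v/R, the kinetic energy at speed v is ½(1+k)Mv² = Mv².
Energy conservation from release (height h) to the top (height 2r): Mgh = Mg(2r) + M·gr.
Thus h_min = 2r + (1+k)r/2 = r(2 + 2/2) = 1.15 × 3 ≈ 3.45 m.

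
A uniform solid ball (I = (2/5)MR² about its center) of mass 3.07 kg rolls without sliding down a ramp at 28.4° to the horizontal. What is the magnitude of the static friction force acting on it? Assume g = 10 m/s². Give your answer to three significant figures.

f ≈ 4.17 N

Here I = (2/5)MR², so the shape factor k = I/(MR²) = 0.4.
Along the incline Mg sinθ − f = Ma, and torque about the center fR = Iα = kMR²(a/R) gives f = kMa.
Combining, a = g sinθ/(1+k) and f = kMa = kMg sinθ/(1+k).
f = 0.4 × 3.07 × 10 × sin28.4° / 1.4 ≈ 4.17 N.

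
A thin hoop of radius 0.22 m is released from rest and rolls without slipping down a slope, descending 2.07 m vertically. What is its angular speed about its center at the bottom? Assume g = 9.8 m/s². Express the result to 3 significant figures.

For this body I = MR², i.e. k = I/(MR²) = 1.
The rolling condition ω = v/R makes the rotational term ½I(v/R)² = ½kMv², so KE_total = ½(1+k)Mv² = Mv².
Energy conservation Mgh = ½(1+k)Mv² gives v = √(2gh/(1+k)) = √(2 × 9.8 × 2.07 / 2) = 4.504 m/s.
The angular speed follows from ω = v/R = 4.504/0.22 ≈ 20.5 rad/s.

ω ≈ 20.5 rad/s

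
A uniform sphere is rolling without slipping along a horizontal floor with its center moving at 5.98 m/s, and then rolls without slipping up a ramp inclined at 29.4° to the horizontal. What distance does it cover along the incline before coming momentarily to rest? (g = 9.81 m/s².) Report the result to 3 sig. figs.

The moment of inertia is (2/5)MR², giving k ≡ I/(MR²) = 0.4.
Pure rolling means v = ωR; then KE = ½Mv² + ½I(v/R)² = ½(1+k)Mv² = (7/10)Mv².
Setting this equal to Mgh gives the vertical rise h = (1+k)v₀²/(2g) = 1.4×5.98²/(2×9.81) = 2.552 m.
The distance along the slope is d = h/sinθ = 2.552/sin29.4° ≈ 5.20 m.

d ≈ 5.20 m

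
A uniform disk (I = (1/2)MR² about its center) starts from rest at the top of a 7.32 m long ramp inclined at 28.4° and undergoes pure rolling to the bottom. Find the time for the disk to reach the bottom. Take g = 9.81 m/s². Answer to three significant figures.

t ≈ 2.17 s

With I = (1/2)MR², the ratio k = I/(MR²) is 0.5.
Newton's second law down the slope: Mg sinθ − f = Ma. The torque equation fR = Iα (with α = a/R) gives f = kMa.
Hence a = g sinθ/(1+k) = 9.81×sin28.4°/1.5 = 3.111 m/s².
With constant a from rest, t = √(2L/a) = √(2·7.32/3.111) ≈ 2.17 s.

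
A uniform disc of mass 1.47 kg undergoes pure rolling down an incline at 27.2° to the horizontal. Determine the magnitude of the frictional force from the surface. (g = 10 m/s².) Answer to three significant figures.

f ≈ 2.24 N

The moment of inertia is (1/2)MR², giving k ≡ I/(MR²) = 0.5.
Along the incline Mg sinθ − f = Ma, and torque about the center fR = Iα = kMR²(a/R) gives f = kMa.
Combining, a = g sinθ/(1+k) and f = kMa = kMg sinθ/(1+k).
f = 0.5 × 1.47 × 10 × sin27.2° / 1.5 ≈ 2.24 N.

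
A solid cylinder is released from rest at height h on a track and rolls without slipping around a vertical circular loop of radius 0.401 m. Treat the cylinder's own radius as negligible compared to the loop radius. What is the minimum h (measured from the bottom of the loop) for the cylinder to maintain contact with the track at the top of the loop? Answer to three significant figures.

The moment of inertia is (1/2)MR², giving k ≡ I/(MR²) = 0.5.
At the top of the loop, the minimum-contact condition is Mg = Mv_top²/r, so v_top² = gr.
With ω = v/R, the kinetic energy at speed v is ½(1+k)Mv² = (3/4)Mv².
Energy conservation from release (height h) to the top (height 2r): Mgh = Mg(2r) + (3/4)M·gr.
Thus h_min = 2r + (1+k)r/2 = r(2 + 1.5/2) = 0.401 × 2.75 ≈ 1.10 m.

h_min ≈ 1.10 m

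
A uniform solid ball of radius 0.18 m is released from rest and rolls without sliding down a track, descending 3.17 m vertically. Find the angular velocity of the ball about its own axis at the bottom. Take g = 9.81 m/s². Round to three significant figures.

ω ≈ 37.0 rad/s

With I = (2/5)MR², the ratio k = I/(MR²) is 0.4.
The rolling condition ω = v/R makes the rotational term ½I(v/R)² = ½kMv², so KE_total = ½(1+k)Mv² = (7/10)Mv².
Energy conservation Mgh = ½(1+k)Mv² gives v = √(2gh/(1+k)) = √(2 × 9.81 × 3.17 / 1.4) = 6.665 m/s.
The angular speed follows from ω = v/R = 6.665/0.18 ≈ 37.0 rad/s.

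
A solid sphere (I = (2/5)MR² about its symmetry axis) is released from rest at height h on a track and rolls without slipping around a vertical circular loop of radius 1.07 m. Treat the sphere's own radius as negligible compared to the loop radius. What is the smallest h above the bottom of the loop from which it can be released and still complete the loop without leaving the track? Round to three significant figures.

h_min ≈ 2.89 m

For this body I = (2/5)MR², i.e. k = I/(MR²) = 0.4.
At the top of the loop, the minimum-contact condition is Mg = Mv_top²/r, so v_top² = gr.
With ω = v/R, the kinetic energy at speed v is ½(1+k)Mv² = (7/10)Mv².
Energy conservation from release (height h) to the top (height 2r): Mgh = Mg(2r) + (7/10)M·gr.
Thus h_min = 2r + (1+k)r/2 = r(2 + 1.4/2) = 1.07 × 2.7 ≈ 2.89 m.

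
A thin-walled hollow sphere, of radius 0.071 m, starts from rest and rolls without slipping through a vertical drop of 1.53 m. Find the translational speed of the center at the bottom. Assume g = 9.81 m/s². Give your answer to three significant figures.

v ≈ 4.24 m/s

Here I = (2/3)MR², so the shape factor k = I/(MR²) = 2/3.
Since it rolls without slipping, ω = v/R and KE = ½Mv² + ½Iω² = ½(1+k)Mv² = (5/6)Mv².
Energy conservation: Mgh = (5/6)Mv², so v = √(2gh/(1+k)) = √(2 × 9.81 × 1.53 / 1.667) ≈ 4.24 m/s.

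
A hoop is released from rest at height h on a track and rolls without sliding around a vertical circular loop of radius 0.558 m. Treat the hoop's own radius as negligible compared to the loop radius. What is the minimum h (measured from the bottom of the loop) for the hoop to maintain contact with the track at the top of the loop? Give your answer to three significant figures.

Here I = MR², so the shape factor k = I/(MR²) = 1.
At the top, contact is just lost when gravity alone supplies the centripetal force: Mg = Mv_top²/r, i.e. v_top² = gr.
With ω = v/R, the kinetic energy at speed v is ½(1+k)Mv² = Mv².
Energy conservation from release (height h) to the top (height 2r): Mgh = Mg(2r) + M·gr.
Thus h_min = 2r + (1+k)r/2 = r(2 + 2/2) = 0.558 × 3 ≈ 1.67 m.

h_min ≈ 1.67 m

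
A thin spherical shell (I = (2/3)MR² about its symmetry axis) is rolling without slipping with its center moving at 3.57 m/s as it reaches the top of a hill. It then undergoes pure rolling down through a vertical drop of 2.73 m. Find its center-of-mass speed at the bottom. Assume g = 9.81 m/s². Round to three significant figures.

With I = (2/3)MR², the ratio k = I/(MR²) is 2/3.
Since it rolls without slipping, ω = v/R and KE = ½Mv² + ½Iω² = ½(1+k)Mv² = (5/6)Mv².
Energy conservation: (5/6)Mv₀² + Mgh = (5/6)Mv², so v² = v₀² + 2gh/(1+k).
v = √(3.57² + 2×9.81×2.73/1.667) = √44.88 ≈ 6.70 m/s.

v ≈ 6.70 m/s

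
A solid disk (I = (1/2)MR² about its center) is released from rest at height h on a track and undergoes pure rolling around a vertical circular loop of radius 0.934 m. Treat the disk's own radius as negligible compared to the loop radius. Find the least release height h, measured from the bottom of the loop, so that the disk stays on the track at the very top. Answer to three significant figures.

h_min ≈ 2.57 m

Here I = (1/2)MR², so the shape factor k = I/(MR²) = 0.5.
At the top of the loop, the minimum-contact condition is Mg = Mv_top²/r, so v_top² = gr.
With ω = v/R, the kinetic energy at speed v is ½(1+k)Mv² = (3/4)Mv².
Energy conservation from release (height h) to the top (height 2r): Mgh = Mg(2r) + (3/4)M·gr.
Thus h_min = 2r + (1+k)r/2 = r(2 + 1.5/2) = 0.934 × 2.75 ≈ 2.57 m.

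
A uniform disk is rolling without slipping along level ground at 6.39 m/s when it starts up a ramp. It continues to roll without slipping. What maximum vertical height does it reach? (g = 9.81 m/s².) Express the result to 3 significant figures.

The moment of inertia is (1/2)MR², giving k ≡ I/(MR²) = 0.5.
Rolling without slipping gives ω = v/R, so the total kinetic energy is ½Mv² + ½Iω² = ½(1+k)Mv² = (3/4)Mv².
All of this converts to potential energy at the highest point: (3/4)Mv₀² = Mgh.
Thus h = (1+k)v₀²/(2g) = 1.5 × 6.39² / (2 × 9.81) ≈ 3.12 m.

h ≈ 3.12 m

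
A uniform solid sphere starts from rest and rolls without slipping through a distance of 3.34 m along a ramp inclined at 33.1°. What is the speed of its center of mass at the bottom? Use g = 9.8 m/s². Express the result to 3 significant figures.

With I = (2/5)MR², the ratio k = I/(MR²) is 0.4.
Pure rolling means v = ωR; then KE = ½Mv² + ½I(v/R)² = ½(1+k)Mv² = (7/10)Mv².
The vertical drop is h = L sinθ = 3.34 × sin33.1° = 1.824 m.
Energy conservation: Mgh = (7/10)Mv², so v = √(2gh/(1+k)) = √(2 × 9.8 × 1.824 / 1.4) ≈ 5.05 m/s.

v ≈ 5.05 m/s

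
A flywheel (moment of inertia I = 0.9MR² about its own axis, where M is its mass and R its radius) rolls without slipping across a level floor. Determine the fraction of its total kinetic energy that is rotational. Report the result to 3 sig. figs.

fraction ≈ 0.474

For this body I = 0.9MR², i.e. k = I/(MR²) = 0.9.
Since ω = v/R, the translational part is ½Mv² and the rotational part is ½I(v/R)² = ½kMv²; the total is ½(1+k)Mv².
The rotational fraction is therefore k/(1+k) = 0.9/1.9 ≈ 0.474.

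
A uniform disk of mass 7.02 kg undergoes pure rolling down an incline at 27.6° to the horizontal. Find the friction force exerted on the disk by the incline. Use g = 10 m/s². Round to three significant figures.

f ≈ 10.8 N

The moment of inertia is (1/2)MR², giving k ≡ I/(MR²) = 0.5.
Newton's second law down the slope: Mg sinθ − f = Ma. The torque equation fR = Iα (with α = a/R) gives f = kMa.
Combining, a = g sinθ/(1+k) and f = kMa = kMg sinθ/(1+k).
f = 0.5 × 7.02 × 10 × sin27.6° / 1.5 ≈ 10.8 N.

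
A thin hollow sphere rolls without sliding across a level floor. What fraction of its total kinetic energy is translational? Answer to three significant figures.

fraction ≈ 0.600

Here I = (2/3)MR², so the shape factor k = I/(MR²) = 2/3.
Since ω = v/R, the translational part is ½Mv² and the rotational part is ½I(v/R)² = ½kMv²; the total is ½(1+k)Mv².
The translational fraction is therefore 1/(1+k) = 1/1.667 ≈ 0.600.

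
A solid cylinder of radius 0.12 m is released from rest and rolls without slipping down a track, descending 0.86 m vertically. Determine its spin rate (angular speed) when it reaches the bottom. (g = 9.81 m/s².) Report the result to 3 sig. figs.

Here I = (1/2)MR², so the shape factor k = I/(MR²) = 0.5.
Pure rolling means v = ωR; then KE = ½Mv² + ½I(v/R)² = ½(1+k)Mv² = (3/4)Mv².
Energy conservation Mgh = ½(1+k)Mv² gives v = √(2gh/(1+k)) = √(2 × 9.81 × 0.86 / 1.5) = 3.354 m/s.
The angular speed follows from ω = v/R = 3.354/0.12 ≈ 27.9 rad/s.

ω ≈ 27.9 rad/s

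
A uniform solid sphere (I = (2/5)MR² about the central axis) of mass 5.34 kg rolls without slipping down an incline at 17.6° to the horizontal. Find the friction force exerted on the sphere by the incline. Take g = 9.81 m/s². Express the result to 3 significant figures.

f ≈ 4.53 N

With I = (2/5)MR², the ratio k = I/(MR²) is 0.4.
Translational: Mg sinθ − f = Ma. Rotational about the CM: fR = Iα = kMRa, so f = kMa.
Combining, a = g sinθ/(1+k) and f = kMa = kMg sinθ/(1+k).
f = 0.4 × 5.34 × 9.81 × sin17.6° / 1.4 ≈ 4.53 N.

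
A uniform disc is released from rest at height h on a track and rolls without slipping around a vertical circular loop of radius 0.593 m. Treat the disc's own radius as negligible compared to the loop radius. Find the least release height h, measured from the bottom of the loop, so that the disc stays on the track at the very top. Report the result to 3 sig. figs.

For this body I = (1/2)MR², i.e. k = I/(MR²) = 0.5.
At the top of the loop, the minimum-contact condition is Mg = Mv_top²/r, so v_top² = gr.
With ω = v/R, the kinetic energy at speed v is ½(1+k)Mv² = (3/4)Mv².
Energy conservation from release (height h) to the top (height 2r): Mgh = Mg(2r) + (3/4)M·gr.
Thus h_min = 2r + (1+k)r/2 = r(2 + 1.5/2) = 0.593 × 2.75 ≈ 1.63 m.

h_min ≈ 1.63 m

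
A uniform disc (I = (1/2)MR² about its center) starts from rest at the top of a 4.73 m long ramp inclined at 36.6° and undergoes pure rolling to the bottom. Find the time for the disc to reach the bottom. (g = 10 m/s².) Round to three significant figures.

t ≈ 1.54 s

The moment of inertia is (1/2)MR², giving k ≡ I/(MR²) = 0.5.
Newton's second law down the slope: Mg sinθ − f = Ma. The torque equation fR = Iα (with α = a/R) gives f = kMa.
Hence a = g sinθ/(1+k) = 10×sin36.6°/1.5 = 3.975 m/s².
With constant a from rest, t = √(2L/a) = √(2·4.73/3.975) ≈ 1.54 s.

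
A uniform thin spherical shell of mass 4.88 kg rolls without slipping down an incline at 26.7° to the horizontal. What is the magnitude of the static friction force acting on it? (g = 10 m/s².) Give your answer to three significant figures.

f ≈ 8.77 N

For this body I = (2/3)MR², i.e. k = I/(MR²) = 2/3.
Along the incline Mg sinθ − f = Ma, and torque about the center fR = Iα = kMR²(a/R) gives f = kMa.
Combining, a = g sinθ/(1+k) and f = kMa = kMg sinθ/(1+k).
f = (2/3) × 4.88 × 10 × sin26.7° / 1.667 ≈ 8.77 N.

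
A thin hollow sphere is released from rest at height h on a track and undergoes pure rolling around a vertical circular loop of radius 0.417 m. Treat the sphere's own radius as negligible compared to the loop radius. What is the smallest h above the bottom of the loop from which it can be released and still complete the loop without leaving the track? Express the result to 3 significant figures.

h_min ≈ 1.18 m

Here I = (2/3)MR², so the shape factor k = I/(MR²) = 2/3.
At the top of the loop, the minimum-contact condition is Mg = Mv_top²/r, so v_top² = gr.
With ω = v/R, the kinetic energy at speed v is ½(1+k)Mv² = (5/6)Mv².
Energy conservation from release (height h) to the top (height 2r): Mgh = Mg(2r) + (5/6)M·gr.
Thus h_min = 2r + (1+k)r/2 = r(2 + 1.667/2) = 0.417 × 2.833 ≈ 1.18 m.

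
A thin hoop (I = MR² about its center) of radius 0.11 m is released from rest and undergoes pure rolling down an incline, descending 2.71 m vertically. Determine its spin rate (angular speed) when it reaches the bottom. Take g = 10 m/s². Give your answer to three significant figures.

ω ≈ 47.3 rad/s

Here I = MR², so the shape factor k = I/(MR²) = 1.
Rolling without slipping gives ω = v/R, so the total kinetic energy is ½Mv² + ½Iω² = ½(1+k)Mv² = Mv².
Energy conservation Mgh = ½(1+k)Mv² gives v = √(2gh/(1+k)) = √(2 × 10 × 2.71 / 2) = 5.206 m/s.
The angular speed follows from ω = v/R = 5.206/0.11 ≈ 47.3 rad/s.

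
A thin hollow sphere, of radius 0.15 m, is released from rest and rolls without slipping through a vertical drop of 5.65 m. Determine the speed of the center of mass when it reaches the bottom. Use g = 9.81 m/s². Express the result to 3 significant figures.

v ≈ 8.16 m/s

Here I = (2/3)MR², so the shape factor k = I/(MR²) = 2/3.
The rolling condition ω = v/R makes the rotational term ½I(v/R)² = ½kMv², so KE_total = ½(1+k)Mv² = (5/6)Mv².
Setting Mgh = (5/6)Mv² gives v = √(2gh/(1+k)) = √(2·9.81·5.65/1.667) ≈ 8.16 m/s.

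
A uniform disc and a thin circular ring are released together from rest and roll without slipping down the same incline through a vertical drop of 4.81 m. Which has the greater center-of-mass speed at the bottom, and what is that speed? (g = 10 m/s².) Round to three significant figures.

For rolling without slipping, Mgh = ½(1+k)Mv² where k = I/(MR²), so v = √(2gh/(1+k)).
Uniform disc: k = 0.5, giving v = √(2×10×4.81/1.5) = 8.008 m/s.
Thin circular ring: k = 1, giving v = √(2×10×4.81/2) = 6.935 m/s.
The smaller k wins: the uniform disc, at ≈ 8.01 m/s.

the uniform disc, at v ≈ 8.01 m/s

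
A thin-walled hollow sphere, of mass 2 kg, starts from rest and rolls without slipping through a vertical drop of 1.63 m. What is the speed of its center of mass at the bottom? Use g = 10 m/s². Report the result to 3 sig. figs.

v ≈ 4.42 m/s

For this body I = (2/3)MR², i.e. k = I/(MR²) = 2/3.
The rolling condition ω = v/R makes the rotational term ½I(v/R)² = ½kMv², so KE_total = ½(1+k)Mv² = (5/6)Mv².
Energy conservation: Mgh = (5/6)Mv², so v = √(2gh/(1+k)) = √(2 × 10 × 1.63 / 1.667) ≈ 4.42 m/s.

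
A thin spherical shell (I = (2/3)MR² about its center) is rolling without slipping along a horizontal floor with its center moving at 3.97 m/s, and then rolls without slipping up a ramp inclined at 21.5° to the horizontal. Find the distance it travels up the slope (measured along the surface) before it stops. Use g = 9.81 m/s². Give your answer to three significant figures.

The moment of inertia is (2/3)MR², giving k ≡ I/(MR²) = 2/3.
Since it rolls without slipping, ω = v/R and KE = ½Mv² + ½Iω² = ½(1+k)Mv² = (5/6)Mv².
Setting this equal to Mgh gives the vertical rise h = (1+k)v₀²/(2g) = 1.667×3.97²/(2×9.81) = 1.339 m.
Along the incline, d = h/sinθ = 1.339/sin21.5° ≈ 3.65 m.

d ≈ 3.65 m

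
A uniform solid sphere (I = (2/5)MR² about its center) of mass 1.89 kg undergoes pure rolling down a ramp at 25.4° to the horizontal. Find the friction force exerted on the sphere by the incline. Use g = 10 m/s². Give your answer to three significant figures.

With I = (2/5)MR², the ratio k = I/(MR²) is 0.4.
Newton's second law down the slope: Mg sinθ − f = Ma. The torque equation fR = Iα (with α = a/R) gives f = kMa.
Combining, a = g sinθ/(1+k) and f = kMa = kMg sinθ/(1+k).
f = 0.4 × 1.89 × 10 × sin25.4° / 1.4 ≈ 2.32 N.

f ≈ 2.32 N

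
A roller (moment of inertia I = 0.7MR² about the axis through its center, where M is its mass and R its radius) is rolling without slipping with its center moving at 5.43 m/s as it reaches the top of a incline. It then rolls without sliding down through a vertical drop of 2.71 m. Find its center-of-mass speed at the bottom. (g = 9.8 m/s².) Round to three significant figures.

v ≈ 7.79 m/s

The moment of inertia is 0.7MR², giving k ≡ I/(MR²) = 0.7.
Since it rolls without slipping, ω = v/R and KE = ½Mv² + ½Iω² = ½(1+k)Mv² = (17/20)Mv².
Conserving energy between top and bottom: (17/20)Mv² = (17/20)Mv₀² + Mgh, hence v² = v₀² + 2gh/(1+k).
v = √(5.43² + 2×9.8×2.71/1.7) = √60.73 ≈ 7.79 m/s.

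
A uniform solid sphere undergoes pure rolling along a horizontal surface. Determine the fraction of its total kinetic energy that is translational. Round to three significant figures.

fraction ≈ 0.714

The moment of inertia is (2/5)MR², giving k ≡ I/(MR²) = 0.4.
With ω = v/R, KE_trans = ½Mv² and KE_rot = ½Iω² = ½kMv², so KE_total = ½(1+k)Mv².
The translational fraction is therefore 1/(1+k) = 1/1.4 ≈ 0.714.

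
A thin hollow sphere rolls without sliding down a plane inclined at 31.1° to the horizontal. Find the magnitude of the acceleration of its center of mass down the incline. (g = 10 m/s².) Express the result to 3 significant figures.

a ≈ 3.10 m/s²

Here I = (2/3)MR², so the shape factor k = I/(MR²) = 2/3.
Translational: Mg sinθ − f = Ma. Rotational about the CM: fR = Iα = kMRa, so f = kMa.
Eliminating f: Mg sinθ = (1+k)Ma, so a = g sinθ/(1+k) = 10 × sin31.1° / 1.667 ≈ 3.10 m/s².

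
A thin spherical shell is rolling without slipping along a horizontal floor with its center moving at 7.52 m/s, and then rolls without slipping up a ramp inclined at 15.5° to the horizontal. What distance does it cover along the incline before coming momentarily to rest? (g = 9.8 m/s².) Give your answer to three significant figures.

d ≈ 18.0 m

For this body I = (2/3)MR², i.e. k = I/(MR²) = 2/3.
The rolling condition ω = v/R makes the rotational term ½I(v/R)² = ½kMv², so KE_total = ½(1+k)Mv² = (5/6)Mv².
Setting this equal to Mgh gives the vertical rise h = (1+k)v₀²/(2g) = 1.667×7.52²/(2×9.8) = 4.809 m.
Along the incline, d = h/sinθ = 4.809/sin15.5° ≈ 18.0 m.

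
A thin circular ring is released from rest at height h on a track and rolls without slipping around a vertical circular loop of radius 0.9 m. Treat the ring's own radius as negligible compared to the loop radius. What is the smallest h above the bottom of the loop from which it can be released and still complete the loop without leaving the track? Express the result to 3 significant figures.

The moment of inertia is MR², giving k ≡ I/(MR²) = 1.
At the top of the loop, the minimum-contact condition is Mg = Mv_top²/r, so v_top² = gr.
With ω = v/R, the kinetic energy at speed v is ½(1+k)Mv² = Mv².
Energy conservation from release (height h) to the top (height 2r): Mgh = Mg(2r) + M·gr.
Thus h_min = 2r + (1+k)r/2 = r(2 + 2/2) = 0.9 × 3 ≈ 2.70 m.

h_min ≈ 2.70 m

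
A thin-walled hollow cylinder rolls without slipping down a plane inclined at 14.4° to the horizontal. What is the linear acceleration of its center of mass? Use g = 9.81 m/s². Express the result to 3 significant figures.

a ≈ 1.22 m/s²

Here I = MR², so the shape factor k = I/(MR²) = 1.
Along the incline Mg sinθ − f = Ma, and torque about the center fR = Iα = kMR²(a/R) gives f = kMa.
Eliminating f: Mg sinθ = (1+k)Ma, so a = g sinθ/(1+k) = 9.81 × sin14.4° / 2 ≈ 1.22 m/s².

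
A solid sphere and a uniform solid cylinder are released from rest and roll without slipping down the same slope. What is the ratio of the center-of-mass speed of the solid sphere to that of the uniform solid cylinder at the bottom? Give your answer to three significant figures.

v_ratio ≈ 1.04

Each satisfies Mgh = ½(1+k)Mv² with k = I/(MR²), so v ∝ 1/√(1+k).
For the solid sphere k = 0.4; for the uniform solid cylinder k = 0.5.
v₁/v₂ = √((1+k₂)/(1+k₁)) = √(1.5/1.4) ≈ 1.04.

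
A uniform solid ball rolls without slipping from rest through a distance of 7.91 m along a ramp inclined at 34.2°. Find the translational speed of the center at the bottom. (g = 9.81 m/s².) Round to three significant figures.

For this body I = (2/5)MR², i.e. k = I/(MR²) = 0.4.
Since it rolls without slipping, ω = v/R and KE = ½Mv² + ½Iω² = ½(1+k)Mv² = (7/10)Mv².
The vertical drop is h = L sinθ = 7.91 × sin34.2° = 4.446 m.
Setting Mgh = (7/10)Mv² gives v = √(2gh/(1+k)) = √(2·9.81·4.446/1.4) ≈ 7.89 m/s.

v ≈ 7.89 m/s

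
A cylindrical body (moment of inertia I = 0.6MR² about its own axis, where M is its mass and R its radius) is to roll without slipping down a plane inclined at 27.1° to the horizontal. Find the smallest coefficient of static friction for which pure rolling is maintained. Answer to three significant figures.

With I = 0.6MR², the ratio k = I/(MR²) is 0.6.
Along the incline Mg sinθ − f = Ma, and torque about the center fR = Iα = kMR²(a/R) gives f = kMa.
These give a = g sinθ/(1+k) and the required friction f = kMg sinθ/(1+k).
The normal force is N = Mg cosθ, so μ_min = f/N = k tanθ/(1+k).
μ_min = 0.6 × tan27.1° / 1.6 ≈ 0.192.

μ_min ≈ 0.192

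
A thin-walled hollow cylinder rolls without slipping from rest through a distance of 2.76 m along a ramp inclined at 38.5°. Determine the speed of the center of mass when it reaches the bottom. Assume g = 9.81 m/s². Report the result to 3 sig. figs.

v ≈ 4.11 m/s

With I = MR², the ratio k = I/(MR²) is 1.
Rolling without slipping gives ω = v/R, so the total kinetic energy is ½Mv² + ½Iω² = ½(1+k)Mv² = Mv².
The vertical drop is h = L sinθ = 2.76 × sin38.5° = 1.718 m.
Setting Mgh = Mv² gives v = √(2gh/(1+k)) = √(2·9.81·1.718/2) ≈ 4.11 m/s.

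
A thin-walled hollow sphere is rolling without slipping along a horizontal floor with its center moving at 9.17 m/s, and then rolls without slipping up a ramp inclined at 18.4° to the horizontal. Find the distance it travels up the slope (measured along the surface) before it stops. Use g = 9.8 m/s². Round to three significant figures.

The moment of inertia is (2/3)MR², giving k ≡ I/(MR²) = 2/3.
Since it rolls without slipping, ω = v/R and KE = ½Mv² + ½Iω² = ½(1+k)Mv² = (5/6)Mv².
Setting this equal to Mgh gives the vertical rise h = (1+k)v₀²/(2g) = 1.667×9.17²/(2×9.8) = 7.15 m.
Along the incline, d = h/sinθ = 7.15/sin18.4° ≈ 22.7 m.

d ≈ 22.7 m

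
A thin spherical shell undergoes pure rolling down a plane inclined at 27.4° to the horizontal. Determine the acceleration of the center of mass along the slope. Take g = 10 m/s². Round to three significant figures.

a ≈ 2.76 m/s²

For this body I = (2/3)MR², i.e. k = I/(MR²) = 2/3.
Newton's second law down the slope: Mg sinθ − f = Ma. The torque equation fR = Iα (with α = a/R) gives f = kMa.
Eliminating f: Mg sinθ = (1+k)Ma, so a = g sinθ/(1+k) = 10 × sin27.4° / 1.667 ≈ 2.76 m/s².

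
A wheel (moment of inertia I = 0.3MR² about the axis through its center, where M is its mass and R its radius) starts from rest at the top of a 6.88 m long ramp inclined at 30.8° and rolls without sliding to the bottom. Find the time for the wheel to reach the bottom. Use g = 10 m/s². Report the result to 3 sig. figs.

With I = 0.3MR², the ratio k = I/(MR²) is 0.3.
Along the incline Mg sinθ − f = Ma, and torque about the center fR = Iα = kMR²(a/R) gives f = kMa.
Hence a = g sinθ/(1+k) = 10×sin30.8°/1.3 = 3.939 m/s².
With constant a from rest, t = √(2L/a) = √(2·6.88/3.939) ≈ 1.87 s.

t ≈ 1.87 s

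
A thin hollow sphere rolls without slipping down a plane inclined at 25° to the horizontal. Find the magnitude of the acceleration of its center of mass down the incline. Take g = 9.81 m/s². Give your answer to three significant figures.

For this body I = (2/3)MR², i.e. k = I/(MR²) = 2/3.
Along the incline Mg sinθ − f = Ma, and torque about the center fR = Iα = kMR²(a/R) gives f = kMa.
Eliminating f: Mg sinθ = (1+k)Ma, so a = g sinθ/(1+k) = 9.81 × sin25° / 1.667 ≈ 2.49 m/s².

a ≈ 2.49 m/s²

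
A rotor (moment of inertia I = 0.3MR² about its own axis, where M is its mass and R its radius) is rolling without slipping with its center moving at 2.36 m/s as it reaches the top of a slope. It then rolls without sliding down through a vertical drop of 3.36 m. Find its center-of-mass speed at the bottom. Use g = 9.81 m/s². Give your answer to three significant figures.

The moment of inertia is 0.3MR², giving k ≡ I/(MR²) = 0.3.
Since it rolls without slipping, ω = v/R and KE = ½Mv² + ½Iω² = ½(1+k)Mv² = (13/20)Mv².
Conserving energy between top and bottom: (13/20)Mv² = (13/20)Mv₀² + Mgh, hence v² = v₀² + 2gh/(1+k).
v = √(2.36² + 2×9.81×3.36/1.3) = √56.28 ≈ 7.50 m/s.

v ≈ 7.50 m/s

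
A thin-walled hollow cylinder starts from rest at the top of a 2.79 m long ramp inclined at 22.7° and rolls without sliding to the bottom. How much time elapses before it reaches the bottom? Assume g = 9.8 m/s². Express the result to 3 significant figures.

t ≈ 1.72 s

Here I = MR², so the shape factor k = I/(MR²) = 1.
Newton's second law down the slope: Mg sinθ − f = Ma. The torque equation fR = Iα (with α = a/R) gives f = kMa.
Hence a = g sinθ/(1+k) = 9.8×sin22.7°/2 = 1.891 m/s².
Starting from rest, L = ½at², so t = √(2L/a) = √(2×2.79/1.891) ≈ 1.72 s.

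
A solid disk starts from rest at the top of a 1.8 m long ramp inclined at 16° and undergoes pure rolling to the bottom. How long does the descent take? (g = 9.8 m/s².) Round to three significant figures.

t ≈ 1.41 s

For this body I = (1/2)MR², i.e. k = I/(MR²) = 0.5.
Translational: Mg sinθ − f = Ma. Rotational about the CM: fR = Iα = kMRa, so f = kMa.
Hence a = g sinθ/(1+k) = 9.8×sin16°/1.5 = 1.801 m/s².
Starting from rest, L = ½at², so t = √(2L/a) = √(2×1.8/1.801) ≈ 1.41 s.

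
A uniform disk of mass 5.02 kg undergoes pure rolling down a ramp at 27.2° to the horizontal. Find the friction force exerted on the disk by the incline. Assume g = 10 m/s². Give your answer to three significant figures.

Here I = (1/2)MR², so the shape factor k = I/(MR²) = 0.5.
Translational: Mg sinθ − f = Ma. Rotational about the CM: fR = Iα = kMRa, so f = kMa.
Combining, a = g sinθ/(1+k) and f = kMa = kMg sinθ/(1+k).
f = 0.5 × 5.02 × 10 × sin27.2° / 1.5 ≈ 7.65 N.

f ≈ 7.65 N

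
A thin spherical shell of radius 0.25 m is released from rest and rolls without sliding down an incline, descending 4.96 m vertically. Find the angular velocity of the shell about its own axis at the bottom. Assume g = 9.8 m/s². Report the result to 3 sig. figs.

ω ≈ 30.5 rad/s

For this body I = (2/3)MR², i.e. k = I/(MR²) = 2/3.
Since it rolls without slipping, ω = v/R and KE = ½Mv² + ½Iω² = ½(1+k)Mv² = (5/6)Mv².
Energy conservation Mgh = ½(1+k)Mv² gives v = √(2gh/(1+k)) = √(2 × 9.8 × 4.96 / 1.667) = 7.637 m/s.
The angular speed follows from ω = v/R = 7.637/0.25 ≈ 30.5 rad/s.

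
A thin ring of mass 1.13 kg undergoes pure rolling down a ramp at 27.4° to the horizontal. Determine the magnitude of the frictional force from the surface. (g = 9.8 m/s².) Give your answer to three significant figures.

f ≈ 2.55 N

With I = MR², the ratio k = I/(MR²) is 1.
Along the incline Mg sinθ − f = Ma, and torque about the center fR = Iα = kMR²(a/R) gives f = kMa.
Combining, a = g sinθ/(1+k) and f = kMa = kMg sinθ/(1+k).
f = 1 × 1.13 × 9.8 × sin27.4° / 2 ≈ 2.55 N.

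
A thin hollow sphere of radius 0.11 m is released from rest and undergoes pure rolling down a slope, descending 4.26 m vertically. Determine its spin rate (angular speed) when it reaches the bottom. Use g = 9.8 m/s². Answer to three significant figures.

ω ≈ 64.3 rad/s

Here I = (2/3)MR², so the shape factor k = I/(MR²) = 2/3.
Pure rolling means v = ωR; then KE = ½Mv² + ½I(v/R)² = ½(1+k)Mv² = (5/6)Mv².
Energy conservation Mgh = ½(1+k)Mv² gives v = √(2gh/(1+k)) = √(2 × 9.8 × 4.26 / 1.667) = 7.078 m/s.
Then ω = v/R = 7.078 / 0.11 ≈ 64.3 rad/s.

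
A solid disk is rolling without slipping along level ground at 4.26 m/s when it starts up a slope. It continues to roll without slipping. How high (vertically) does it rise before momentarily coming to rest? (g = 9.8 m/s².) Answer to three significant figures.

With I = (1/2)MR², the ratio k = I/(MR²) is 0.5.
Since it rolls without slipping, ω = v/R and KE = ½Mv² + ½Iω² = ½(1+k)Mv² = (3/4)Mv².
At the top the kinetic energy is zero, so (3/4)Mv₀² = Mgh.
Thus h = (1+k)v₀²/(2g) = 1.5 × 4.26² / (2 × 9.8) ≈ 1.39 m.

h ≈ 1.39 m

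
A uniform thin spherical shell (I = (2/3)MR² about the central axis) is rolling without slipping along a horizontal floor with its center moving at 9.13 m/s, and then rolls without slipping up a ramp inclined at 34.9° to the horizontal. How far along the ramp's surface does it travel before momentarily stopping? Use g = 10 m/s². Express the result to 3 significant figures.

The moment of inertia is (2/3)MR², giving k ≡ I/(MR²) = 2/3.
Rolling without slipping gives ω = v/R, so the total kinetic energy is ½Mv² + ½Iω² = ½(1+k)Mv² = (5/6)Mv².
Setting this equal to Mgh gives the vertical rise h = (1+k)v₀²/(2g) = 1.667×9.13²/(2×10) = 6.946 m.
The distance along the slope is d = h/sinθ = 6.946/sin34.9° ≈ 12.1 m.

d ≈ 12.1 m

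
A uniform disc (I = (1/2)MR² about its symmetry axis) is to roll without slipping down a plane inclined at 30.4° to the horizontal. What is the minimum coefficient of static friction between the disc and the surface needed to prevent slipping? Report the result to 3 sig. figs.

μ_min ≈ 0.196

The moment of inertia is (1/2)MR², giving k ≡ I/(MR²) = 0.5.
Newton's second law down the slope: Mg sinθ − f = Ma. The torque equation fR = Iα (with α = a/R) gives f = kMa.
These give a = g sinθ/(1+k) and the required friction f = kMg sinθ/(1+k).
With N = Mg cosθ, the no-slip condition f ≤ μN gives μ_min = f/N = k tanθ/(1+k).
μ_min = 0.5 × tan30.4° / 1.5 ≈ 0.196.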